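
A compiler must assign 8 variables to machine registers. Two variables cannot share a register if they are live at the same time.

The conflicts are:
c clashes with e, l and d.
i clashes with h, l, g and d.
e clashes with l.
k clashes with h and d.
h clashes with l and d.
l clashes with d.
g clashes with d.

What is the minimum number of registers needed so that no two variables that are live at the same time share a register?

4

i, h, l, d pairwise conflict, so at least 4 registers are needed.
4 registers suffice: register 1 → {e, d}; register 2 → {k, l, g}; register 3 → {c, h}; register 4 → {i}. Each listed conflict is separated.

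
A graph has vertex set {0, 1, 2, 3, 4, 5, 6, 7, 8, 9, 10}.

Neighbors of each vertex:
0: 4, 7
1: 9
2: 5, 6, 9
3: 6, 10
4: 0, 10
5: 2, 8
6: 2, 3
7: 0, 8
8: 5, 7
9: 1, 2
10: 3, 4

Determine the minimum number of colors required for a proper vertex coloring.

The cycle 7-8-5-2-6-3-10-4-0-7 has odd length 9, so it cannot be 2-colored; at least 3 colors are needed.
A valid assignment using 3 colors: 0=a, 1=a, 2=a, 3=a, 4=c, 5=b, 6=b, 7=b, 8=a, 9=b, 10=b. Each edge has distinct colors on its endpoints.

3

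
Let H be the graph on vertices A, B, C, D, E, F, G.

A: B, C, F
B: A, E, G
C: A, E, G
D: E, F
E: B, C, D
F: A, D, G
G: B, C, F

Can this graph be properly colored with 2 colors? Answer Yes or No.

The cycle E-C-A-F-D-E has odd length 5, so it cannot be 2-colored; at least 3 colors are needed.
So 2 colors are not enough.

No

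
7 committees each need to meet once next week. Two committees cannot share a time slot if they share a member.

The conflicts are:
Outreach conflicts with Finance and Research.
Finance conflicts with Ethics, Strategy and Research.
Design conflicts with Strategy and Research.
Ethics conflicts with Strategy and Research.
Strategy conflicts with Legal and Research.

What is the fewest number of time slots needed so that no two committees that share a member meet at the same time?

Finance, Ethics, Strategy, Research are mutually in conflict, so at least 4 time slots are needed.
4 time slots suffice: time slot 1 → {Legal, Research}; time slot 2 → {Outreach, Strategy}; time slot 3 → {Finance, Design}; time slot 4 → {Ethics}. Every pair that conflicts lands in different time slots.

4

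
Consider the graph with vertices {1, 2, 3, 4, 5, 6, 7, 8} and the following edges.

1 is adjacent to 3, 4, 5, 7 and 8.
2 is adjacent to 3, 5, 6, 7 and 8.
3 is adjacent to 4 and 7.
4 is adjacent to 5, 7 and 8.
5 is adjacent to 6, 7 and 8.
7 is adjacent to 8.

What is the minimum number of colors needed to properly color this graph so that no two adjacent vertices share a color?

5

1, 4, 5, 7, 8 form a clique, so at least 5 colors are needed.
A valid assignment using 5 colors: 1=d, 2=d, 3=a, 4=e, 5=a, 6=b, 7=b, 8=c. Each edge has distinct colors on its endpoints.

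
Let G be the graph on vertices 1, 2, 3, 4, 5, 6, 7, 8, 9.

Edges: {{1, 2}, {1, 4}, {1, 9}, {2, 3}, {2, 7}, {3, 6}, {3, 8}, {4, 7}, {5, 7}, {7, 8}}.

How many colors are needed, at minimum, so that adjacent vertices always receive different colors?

1 and 9 are adjacent, so at least 2 colors are needed.
2 colors suffice: color red → {1, 3, 7}; color blue → {2, 4, 5, 6, 8, 9}. No two adjacent vertices share a color.

2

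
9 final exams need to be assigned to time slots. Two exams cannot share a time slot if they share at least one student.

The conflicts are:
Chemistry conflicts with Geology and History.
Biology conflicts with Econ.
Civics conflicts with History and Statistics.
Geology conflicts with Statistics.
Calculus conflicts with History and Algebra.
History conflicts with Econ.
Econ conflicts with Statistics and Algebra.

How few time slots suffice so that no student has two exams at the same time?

3

The cycle History-Econ-Statistics-Geology-Chemistry-History has odd length 5, so it cannot be 2-colored; at least 3 time slots are needed.
3 time slots suffice: Chemistry=3, Biology=2, Civics=1, Geology=1, Calculus=1, History=2, Econ=1, Statistics=2, Algebra=2. Each listed conflict is separated.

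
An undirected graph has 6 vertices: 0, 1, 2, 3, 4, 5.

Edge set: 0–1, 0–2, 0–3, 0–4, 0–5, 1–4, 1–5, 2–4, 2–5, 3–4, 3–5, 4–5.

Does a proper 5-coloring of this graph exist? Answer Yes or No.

Yes

The chromatic number is 4. 0, 3, 4, 5 form a clique, so at least 4 colors are needed.
4 colors suffice: color a → {0}; color b → {5}; color c → {4}; color d → {1, 2, 3}.
Since 5 ≥ 4, a proper 5-coloring certainly exists.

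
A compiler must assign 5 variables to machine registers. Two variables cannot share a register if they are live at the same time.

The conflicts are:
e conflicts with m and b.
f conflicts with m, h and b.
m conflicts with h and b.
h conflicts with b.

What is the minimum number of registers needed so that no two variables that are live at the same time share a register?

f, m, h, b pairwise conflict, so at least 4 registers are needed.
4 registers suffice: register 1 → {b}; register 2 → {m}; register 3 → {e, h}; register 4 → {f}. No two conflicting variables share a register.

4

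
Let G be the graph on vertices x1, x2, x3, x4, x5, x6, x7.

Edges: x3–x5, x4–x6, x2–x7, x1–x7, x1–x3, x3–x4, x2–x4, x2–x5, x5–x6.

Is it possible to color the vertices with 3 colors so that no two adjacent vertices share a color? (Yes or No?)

The chromatic number is 3. The cycle x4-x3-x1-x7-x2-x4 has odd length 5, so it cannot be 2-colored; at least 3 colors are needed.
A valid assignment using 3 colors: x1=R, x2=B, x3=B, x4=R, x5=R, x6=B, x7=G.
That is already a proper 3-coloring.

Yes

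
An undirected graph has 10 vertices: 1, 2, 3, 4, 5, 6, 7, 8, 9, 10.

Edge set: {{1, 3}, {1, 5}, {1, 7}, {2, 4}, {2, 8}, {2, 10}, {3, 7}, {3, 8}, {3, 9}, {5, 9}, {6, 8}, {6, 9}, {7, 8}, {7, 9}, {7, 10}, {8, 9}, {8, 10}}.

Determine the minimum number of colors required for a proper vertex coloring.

3, 7, 8, 9 form a clique, so at least 4 colors are needed.
A valid assignment using 4 colors: 1=a, 2=b, 3=d, 4=a, 5=c, 6=c, 7=c, 8=a, 9=b, 10=d. Every edge joins two different colors.

4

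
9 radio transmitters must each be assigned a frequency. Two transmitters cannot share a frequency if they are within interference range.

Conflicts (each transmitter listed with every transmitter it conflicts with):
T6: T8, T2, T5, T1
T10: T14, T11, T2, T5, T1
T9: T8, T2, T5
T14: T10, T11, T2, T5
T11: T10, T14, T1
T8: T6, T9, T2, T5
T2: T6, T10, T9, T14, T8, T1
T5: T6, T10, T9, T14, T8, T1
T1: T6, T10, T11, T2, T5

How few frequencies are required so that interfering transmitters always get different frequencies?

3

T10, T14, T5 are mutually in conflict, so at least 3 frequencies are needed.
Using 3 frequencies: T6=2, T10=2, T9=2, T14=3, T11=1, T8=3, T2=1, T5=1, T1=3. Each listed conflict is separated.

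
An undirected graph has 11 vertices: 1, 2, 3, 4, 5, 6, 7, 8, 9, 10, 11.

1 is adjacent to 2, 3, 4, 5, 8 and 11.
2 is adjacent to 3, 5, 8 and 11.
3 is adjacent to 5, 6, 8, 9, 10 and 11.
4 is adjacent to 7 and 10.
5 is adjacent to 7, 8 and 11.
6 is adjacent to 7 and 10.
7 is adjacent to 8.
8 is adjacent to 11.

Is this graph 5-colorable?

1, 2, 3, 5, 8, 11 form a clique, so at least 6 colors are needed.
So 5 colors are not enough.

No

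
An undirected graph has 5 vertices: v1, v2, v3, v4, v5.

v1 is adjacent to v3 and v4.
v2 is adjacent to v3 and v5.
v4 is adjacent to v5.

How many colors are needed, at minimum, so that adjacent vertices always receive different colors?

The cycle v1-v3-v2-v5-v4-v1 has odd length 5, so it cannot be 2-colored; at least 3 colors are needed.
3 colors suffice: color red → {v1, v2}; color blue → {v3, v4}; color green → {v5}. No two adjacent vertices share a color.

3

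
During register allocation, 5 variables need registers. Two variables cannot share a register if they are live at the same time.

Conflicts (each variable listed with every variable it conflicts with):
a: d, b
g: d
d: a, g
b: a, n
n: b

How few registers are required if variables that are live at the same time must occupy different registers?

2

g and d conflict, so at least 2 registers are needed.
2 registers suffice: register 1 → {d, b}; register 2 → {a, g, n}. Every pair that conflicts lands in different registers.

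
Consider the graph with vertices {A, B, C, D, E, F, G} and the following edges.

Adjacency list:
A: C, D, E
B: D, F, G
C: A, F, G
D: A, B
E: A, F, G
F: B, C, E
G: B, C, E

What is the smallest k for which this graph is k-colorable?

3

The cycle D-B-F-E-A-D has odd length 5, so it cannot be 2-colored; at least 3 colors are needed.
A valid assignment using 3 colors: A=1, B=2, C=2, D=3, E=2, F=1, G=1. Each edge has distinct colors on its endpoints.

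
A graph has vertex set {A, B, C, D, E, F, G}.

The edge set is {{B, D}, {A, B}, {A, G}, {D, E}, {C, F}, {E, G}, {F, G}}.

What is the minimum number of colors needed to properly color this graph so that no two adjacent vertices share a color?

3

The cycle D-B-A-G-E-D has odd length 5, so it cannot be 2-colored; at least 3 colors are needed.
3 colors suffice: color 1 → {C, D, G}; color 2 → {A, E, F}; color 3 → {B}. Every edge joins two different colors.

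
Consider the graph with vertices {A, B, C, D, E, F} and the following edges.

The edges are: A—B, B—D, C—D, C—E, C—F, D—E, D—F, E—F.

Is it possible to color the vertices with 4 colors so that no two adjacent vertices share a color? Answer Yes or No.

The chromatic number is 4. C, D, E, F form a clique, so at least 4 colors are needed.
4 colors suffice: color 1 → {A, D}; color 2 → {B, F}; color 3 → {E}; color 4 → {C}.
That is already a proper 4-coloring.

Yes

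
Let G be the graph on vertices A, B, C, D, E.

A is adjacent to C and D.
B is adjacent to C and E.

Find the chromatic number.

2

B and C are adjacent, so at least 2 colors are needed.
A valid assignment using 2 colors: A=1, B=1, C=2, D=2, E=2. Each edge has distinct colors on its endpoints.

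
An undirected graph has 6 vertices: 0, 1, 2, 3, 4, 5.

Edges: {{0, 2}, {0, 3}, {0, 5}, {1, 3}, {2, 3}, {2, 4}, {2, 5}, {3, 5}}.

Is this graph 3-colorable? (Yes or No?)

0, 2, 3, 5 are pairwise adjacent (a clique of size 4), so at least 4 colors are needed.
So 3 colors are not enough.

No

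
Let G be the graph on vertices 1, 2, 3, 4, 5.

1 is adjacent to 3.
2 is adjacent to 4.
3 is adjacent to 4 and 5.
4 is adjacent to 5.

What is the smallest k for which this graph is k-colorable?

3, 4, 5 are mutually adjacent, so at least 3 colors are needed.
3 colors suffice: 1=blue, 2=red, 3=red, 4=blue, 5=green. Every edge joins two different colors.

3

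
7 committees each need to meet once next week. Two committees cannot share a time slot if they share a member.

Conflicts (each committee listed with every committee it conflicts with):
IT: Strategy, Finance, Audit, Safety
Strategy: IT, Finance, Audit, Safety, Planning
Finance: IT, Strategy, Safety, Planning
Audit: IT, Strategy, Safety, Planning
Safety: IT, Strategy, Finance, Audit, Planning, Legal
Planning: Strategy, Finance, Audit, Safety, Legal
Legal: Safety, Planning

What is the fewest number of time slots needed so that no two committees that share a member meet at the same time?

4

Strategy, Finance, Safety, Planning all conflict with each other, so at least 4 time slots are needed.
A valid assignment using 4 time slots: IT=2, Strategy=3, Finance=4, Audit=4, Safety=1, Planning=2, Legal=3. No two conflicting committees share a time slot.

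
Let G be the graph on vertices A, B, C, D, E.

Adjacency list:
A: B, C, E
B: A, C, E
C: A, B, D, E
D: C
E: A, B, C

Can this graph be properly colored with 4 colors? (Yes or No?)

Yes

The chromatic number is 4. A, B, C, E form a clique, so at least 4 colors are needed.
A valid assignment using 4 colors: A=blue, B=yellow, C=red, D=blue, E=green.
That is already a proper 4-coloring.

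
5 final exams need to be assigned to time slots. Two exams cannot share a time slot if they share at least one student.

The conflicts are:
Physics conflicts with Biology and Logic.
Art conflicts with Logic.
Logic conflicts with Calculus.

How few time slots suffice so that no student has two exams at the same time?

Logic and Calculus conflict, so at least 2 time slots are needed.
A valid assignment using 2 time slots: Physics=2, Biology=1, Art=2, Logic=1, Calculus=2. No two conflicting exams share a time slot.

2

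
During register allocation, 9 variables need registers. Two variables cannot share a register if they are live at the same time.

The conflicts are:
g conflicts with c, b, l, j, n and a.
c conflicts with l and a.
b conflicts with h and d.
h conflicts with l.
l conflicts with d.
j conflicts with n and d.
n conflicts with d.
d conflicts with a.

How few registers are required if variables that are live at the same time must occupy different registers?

g, c, l pairwise conflict, so at least 3 registers are needed.
3 registers suffice: register 1 → {g, h, d}; register 2 → {b, l, n, a}; register 3 → {c, j}. Each listed conflict is separated.

3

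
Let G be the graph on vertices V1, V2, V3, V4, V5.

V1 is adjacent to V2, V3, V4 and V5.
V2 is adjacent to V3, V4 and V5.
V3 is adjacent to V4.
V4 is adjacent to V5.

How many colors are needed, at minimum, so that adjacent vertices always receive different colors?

4

V1, V2, V3, V4 form a clique, so at least 4 colors are needed.
One proper 4-coloring: V1=red, V2=blue, V3=yellow, V4=green, V5=yellow. Each edge has distinct colors on its endpoints.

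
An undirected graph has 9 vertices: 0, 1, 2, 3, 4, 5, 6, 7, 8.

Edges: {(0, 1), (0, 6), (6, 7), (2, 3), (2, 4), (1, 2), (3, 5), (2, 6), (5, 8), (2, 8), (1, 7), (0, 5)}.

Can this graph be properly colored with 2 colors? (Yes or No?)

The cycle 3-2-6-0-5-3 has odd length 5, so it cannot be 2-colored; at least 3 colors are needed.
So 2 colors are not enough.

No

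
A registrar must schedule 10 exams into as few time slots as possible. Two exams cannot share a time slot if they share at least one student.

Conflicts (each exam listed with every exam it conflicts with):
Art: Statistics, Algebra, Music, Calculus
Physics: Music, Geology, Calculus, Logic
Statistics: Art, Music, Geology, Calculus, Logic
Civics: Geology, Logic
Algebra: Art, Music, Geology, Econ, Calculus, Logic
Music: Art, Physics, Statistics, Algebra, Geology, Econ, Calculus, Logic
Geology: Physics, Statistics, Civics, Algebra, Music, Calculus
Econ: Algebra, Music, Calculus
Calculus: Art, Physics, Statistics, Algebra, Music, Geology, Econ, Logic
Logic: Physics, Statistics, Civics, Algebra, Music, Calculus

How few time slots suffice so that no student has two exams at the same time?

Statistics, Music, Calculus, Logic are mutually in conflict, so at least 4 time slots are needed.
Using 4 time slots: Art=3, Physics=4, Statistics=4, Civics=1, Algebra=4, Music=2, Geology=3, Econ=3, Calculus=1, Logic=3. Each listed conflict is separated.

4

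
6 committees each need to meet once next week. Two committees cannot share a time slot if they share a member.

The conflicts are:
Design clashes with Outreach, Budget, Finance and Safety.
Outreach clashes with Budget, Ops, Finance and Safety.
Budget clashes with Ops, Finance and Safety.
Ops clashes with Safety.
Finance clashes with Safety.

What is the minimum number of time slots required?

Design, Outreach, Budget, Finance, Safety are mutually in conflict, so at least 5 time slots are needed.
5 time slots suffice: time slot 1 → {Outreach}; time slot 2 → {Safety}; time slot 3 → {Budget}; time slot 4 → {Design, Ops}; time slot 5 → {Finance}. Every pair that conflicts lands in different time slots.

5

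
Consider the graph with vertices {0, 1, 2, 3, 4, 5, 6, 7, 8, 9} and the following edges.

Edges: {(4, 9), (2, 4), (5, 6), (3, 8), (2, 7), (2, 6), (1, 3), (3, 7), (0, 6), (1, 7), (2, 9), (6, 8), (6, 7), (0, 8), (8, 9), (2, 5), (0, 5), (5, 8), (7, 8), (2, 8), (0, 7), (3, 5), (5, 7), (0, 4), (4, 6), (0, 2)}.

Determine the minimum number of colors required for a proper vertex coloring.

6

0, 2, 5, 6, 7, 8 are pairwise adjacent (a clique of size 6), so at least 6 colors are needed.
6 colors suffice: color red → {4, 7}; color blue → {1, 8}; color green → {2, 3}; color yellow → {6, 9}; color purple → {0}; color orange → {5}. Each edge has distinct colors on its endpoints.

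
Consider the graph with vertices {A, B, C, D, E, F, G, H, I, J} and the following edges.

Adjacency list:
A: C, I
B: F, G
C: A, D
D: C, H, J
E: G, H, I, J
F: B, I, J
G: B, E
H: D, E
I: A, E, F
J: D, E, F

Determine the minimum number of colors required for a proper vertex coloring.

3

The cycle G-E-I-F-B-G has odd length 5, so it cannot be 2-colored; at least 3 colors are needed.
3 colors suffice: color 1 → {A, D, E, F}; color 2 → {C, G, H, I, J}; color 3 → {B}. Each edge has distinct colors on its endpoints.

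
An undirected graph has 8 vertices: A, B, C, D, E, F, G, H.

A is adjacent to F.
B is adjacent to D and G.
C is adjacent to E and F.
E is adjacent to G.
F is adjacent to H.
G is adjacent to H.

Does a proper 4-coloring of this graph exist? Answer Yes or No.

Yes

The chromatic number is 3. The cycle G-H-F-C-E-G has odd length 5, so it cannot be 2-colored; at least 3 colors are needed.
One proper 3-coloring: A=2, B=2, C=3, D=1, E=2, F=1, G=1, H=2.
Since 4 ≥ 3, a proper 4-coloring certainly exists.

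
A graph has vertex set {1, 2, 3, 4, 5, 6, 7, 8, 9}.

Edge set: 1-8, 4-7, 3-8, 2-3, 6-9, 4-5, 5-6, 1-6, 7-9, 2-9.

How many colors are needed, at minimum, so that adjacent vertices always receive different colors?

3

The cycle 7-9-6-5-4-7 has odd length 5, so it cannot be 2-colored; at least 3 colors are needed.
One proper 3-coloring: 1=green, 2=blue, 3=green, 4=red, 5=green, 6=blue, 7=blue, 8=red, 9=red. Every edge joins two different colors.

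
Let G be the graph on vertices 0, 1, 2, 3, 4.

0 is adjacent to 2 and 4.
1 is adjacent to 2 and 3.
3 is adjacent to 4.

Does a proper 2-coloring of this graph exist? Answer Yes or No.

The cycle 2-0-4-3-1-2 has odd length 5, so it cannot be 2-colored; at least 3 colors are needed.
So 2 colors are not enough.

No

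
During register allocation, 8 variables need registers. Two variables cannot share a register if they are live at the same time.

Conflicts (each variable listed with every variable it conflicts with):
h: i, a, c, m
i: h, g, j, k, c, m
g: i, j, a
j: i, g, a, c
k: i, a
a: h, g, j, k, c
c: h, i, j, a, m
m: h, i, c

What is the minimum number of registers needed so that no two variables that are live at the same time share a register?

4

h, i, c, m are mutually in conflict, so at least 4 registers are needed.
4 registers suffice: register 1 → {i, a}; register 2 → {g, k, c}; register 3 → {h, j}; register 4 → {m}. Each listed conflict is separated.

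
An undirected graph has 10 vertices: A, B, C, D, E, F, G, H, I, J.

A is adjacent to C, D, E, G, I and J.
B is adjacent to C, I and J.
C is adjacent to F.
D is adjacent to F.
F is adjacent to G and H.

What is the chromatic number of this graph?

A and J are adjacent, so at least 2 colors are needed.
2 colors suffice: color red → {A, B, F}; color blue → {C, D, E, G, H, I, J}. No two adjacent vertices share a color.

2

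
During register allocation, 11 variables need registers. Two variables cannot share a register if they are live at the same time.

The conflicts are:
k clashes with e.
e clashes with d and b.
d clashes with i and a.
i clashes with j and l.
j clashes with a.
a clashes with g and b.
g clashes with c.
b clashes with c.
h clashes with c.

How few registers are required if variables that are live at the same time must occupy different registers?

2

h and c conflict, so at least 2 registers are needed.
2 registers suffice: register 1 → {e, i, a, c}; register 2 → {k, d, j, l, g, b, h}. Every pair that conflicts lands in different registers.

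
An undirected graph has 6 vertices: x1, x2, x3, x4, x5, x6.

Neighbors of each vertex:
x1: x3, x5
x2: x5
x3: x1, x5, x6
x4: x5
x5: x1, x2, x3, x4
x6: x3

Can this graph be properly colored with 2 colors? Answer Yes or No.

x1, x3, x5 are pairwise adjacent, so at least 3 colors are needed.
So 2 colors are not enough.

No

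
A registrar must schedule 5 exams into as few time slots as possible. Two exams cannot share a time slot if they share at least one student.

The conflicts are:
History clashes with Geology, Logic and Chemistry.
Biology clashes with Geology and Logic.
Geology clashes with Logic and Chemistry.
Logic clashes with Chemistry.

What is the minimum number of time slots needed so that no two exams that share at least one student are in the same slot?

4

History, Geology, Logic, Chemistry all conflict with each other, so at least 4 time slots are needed.
A valid assignment using 4 time slots: History=4, Biology=3, Geology=2, Logic=1, Chemistry=3. Each listed conflict is separated.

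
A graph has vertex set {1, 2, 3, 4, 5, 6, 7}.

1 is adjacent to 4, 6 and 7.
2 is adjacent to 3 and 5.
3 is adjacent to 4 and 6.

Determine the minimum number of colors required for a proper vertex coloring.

3 and 6 are adjacent, so at least 2 colors are needed.
2 colors suffice: color red → {1, 3, 5}; color blue → {2, 4, 6, 7}. No two adjacent vertices share a color.

2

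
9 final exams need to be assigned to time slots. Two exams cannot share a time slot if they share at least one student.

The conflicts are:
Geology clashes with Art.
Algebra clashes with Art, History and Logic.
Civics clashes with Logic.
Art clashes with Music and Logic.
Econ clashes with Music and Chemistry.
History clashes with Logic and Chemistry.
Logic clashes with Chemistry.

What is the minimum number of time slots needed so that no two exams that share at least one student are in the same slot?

3

History, Logic, Chemistry pairwise conflict, so at least 3 time slots are needed.
3 time slots suffice: Geology=1, Algebra=3, Civics=2, Art=2, Econ=1, Music=3, History=2, Logic=1, Chemistry=3. Every pair that conflicts lands in different time slots.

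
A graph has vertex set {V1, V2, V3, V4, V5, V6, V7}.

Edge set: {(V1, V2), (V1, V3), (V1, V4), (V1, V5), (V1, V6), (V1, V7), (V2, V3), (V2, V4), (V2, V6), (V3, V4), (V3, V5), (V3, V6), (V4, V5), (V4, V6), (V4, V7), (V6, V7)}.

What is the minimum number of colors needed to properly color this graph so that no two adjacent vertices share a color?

V1, V2, V3, V4, V6 are pairwise adjacent (a clique of size 5), so at least 5 colors are needed.
5 colors suffice: V1=2, V2=5, V3=4, V4=1, V5=3, V6=3, V7=4. Every edge joins two different colors.

5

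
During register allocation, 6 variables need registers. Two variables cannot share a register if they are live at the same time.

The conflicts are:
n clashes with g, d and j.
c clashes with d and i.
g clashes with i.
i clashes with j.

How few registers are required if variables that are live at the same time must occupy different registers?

The cycle d-n-j-i-c-d has odd length 5, so it cannot be 2-colored; at least 3 registers are needed.
A valid assignment using 3 registers: n=1, c=2, g=2, d=3, i=1, j=2. Each listed conflict is separated.

3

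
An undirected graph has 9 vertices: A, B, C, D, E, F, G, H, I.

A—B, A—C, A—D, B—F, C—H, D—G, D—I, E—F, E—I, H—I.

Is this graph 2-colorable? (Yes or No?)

The cycle A-C-H-I-D-A has odd length 5, so it cannot be 2-colored; at least 3 colors are needed.
So 2 colors are not enough.

No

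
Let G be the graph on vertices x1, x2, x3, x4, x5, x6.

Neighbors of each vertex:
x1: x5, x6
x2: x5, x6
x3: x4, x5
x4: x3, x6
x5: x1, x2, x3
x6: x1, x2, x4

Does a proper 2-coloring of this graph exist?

No

The cycle x3-x5-x1-x6-x4-x3 has odd length 5, so it cannot be 2-colored; at least 3 colors are needed.
So 2 colors are not enough.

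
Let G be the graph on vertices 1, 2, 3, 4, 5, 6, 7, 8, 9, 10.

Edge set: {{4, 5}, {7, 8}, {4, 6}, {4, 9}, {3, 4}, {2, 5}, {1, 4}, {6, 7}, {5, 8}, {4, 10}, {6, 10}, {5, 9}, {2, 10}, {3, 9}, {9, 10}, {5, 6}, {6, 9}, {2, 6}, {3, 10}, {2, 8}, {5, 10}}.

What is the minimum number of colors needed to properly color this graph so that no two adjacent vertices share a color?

4, 5, 6, 9, 10 form a clique, so at least 5 colors are needed.
5 colors suffice: color a → {1, 8, 10}; color b → {3, 5, 7}; color c → {6}; color d → {2, 4}; color e → {9}. Each edge has distinct colors on its endpoints.

5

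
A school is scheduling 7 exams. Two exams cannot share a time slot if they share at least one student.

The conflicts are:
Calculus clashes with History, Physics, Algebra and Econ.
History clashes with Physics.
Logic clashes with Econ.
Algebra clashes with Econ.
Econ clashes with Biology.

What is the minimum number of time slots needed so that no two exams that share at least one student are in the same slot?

Calculus, History, Physics all conflict with each other, so at least 3 time slots are needed.
3 time slots suffice: Calculus=1, History=3, Logic=1, Physics=2, Algebra=3, Econ=2, Biology=1. Every pair that conflicts lands in different time slots.

3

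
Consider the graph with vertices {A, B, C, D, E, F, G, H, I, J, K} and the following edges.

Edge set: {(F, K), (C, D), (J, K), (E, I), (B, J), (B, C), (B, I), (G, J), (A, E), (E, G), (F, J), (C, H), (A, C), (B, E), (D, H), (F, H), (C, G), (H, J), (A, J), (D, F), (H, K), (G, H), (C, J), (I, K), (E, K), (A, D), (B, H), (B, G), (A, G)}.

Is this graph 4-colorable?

B, C, G, H, J are mutually adjacent (a clique of size 5), so at least 5 colors are needed.
So 4 colors are not enough.

No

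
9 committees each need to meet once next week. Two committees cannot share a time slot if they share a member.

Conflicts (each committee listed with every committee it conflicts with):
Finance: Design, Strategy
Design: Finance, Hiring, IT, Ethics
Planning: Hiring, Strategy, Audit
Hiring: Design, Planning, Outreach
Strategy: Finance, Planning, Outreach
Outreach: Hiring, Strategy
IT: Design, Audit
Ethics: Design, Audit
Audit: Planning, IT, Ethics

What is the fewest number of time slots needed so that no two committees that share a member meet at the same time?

The cycle Design-Hiring-Outreach-Strategy-Finance-Design has odd length 5, so it cannot be 2-colored; at least 3 time slots are needed.
3 time slots suffice: time slot 1 → {Design, Planning, Outreach}; time slot 2 → {Hiring, Strategy, Audit}; time slot 3 → {Finance, IT, Ethics}. Every pair that conflicts lands in different time slots.

3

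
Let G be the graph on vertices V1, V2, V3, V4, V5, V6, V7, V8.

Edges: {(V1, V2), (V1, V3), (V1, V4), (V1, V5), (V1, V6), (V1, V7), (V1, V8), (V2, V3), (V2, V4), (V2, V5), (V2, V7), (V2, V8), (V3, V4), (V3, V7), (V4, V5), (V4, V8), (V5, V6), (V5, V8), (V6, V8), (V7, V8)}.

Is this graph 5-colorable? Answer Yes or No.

Yes

The chromatic number is 5. V1, V2, V4, V5, V8 form a clique, so at least 5 colors are needed.
A valid assignment using 5 colors: V1=1, V2=3, V3=2, V4=4, V5=5, V6=3, V7=4, V8=2.
That is already a proper 5-coloring.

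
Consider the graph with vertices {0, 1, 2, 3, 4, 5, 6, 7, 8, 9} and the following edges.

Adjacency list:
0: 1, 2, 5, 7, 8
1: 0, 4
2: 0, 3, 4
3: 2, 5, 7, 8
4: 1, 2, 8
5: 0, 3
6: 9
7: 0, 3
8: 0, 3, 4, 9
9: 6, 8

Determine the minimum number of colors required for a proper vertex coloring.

1 and 4 are adjacent, so at least 2 colors are needed.
2 colors suffice: color a → {0, 3, 4, 9}; color b → {1, 2, 5, 6, 7, 8}. Each edge has distinct colors on its endpoints.

2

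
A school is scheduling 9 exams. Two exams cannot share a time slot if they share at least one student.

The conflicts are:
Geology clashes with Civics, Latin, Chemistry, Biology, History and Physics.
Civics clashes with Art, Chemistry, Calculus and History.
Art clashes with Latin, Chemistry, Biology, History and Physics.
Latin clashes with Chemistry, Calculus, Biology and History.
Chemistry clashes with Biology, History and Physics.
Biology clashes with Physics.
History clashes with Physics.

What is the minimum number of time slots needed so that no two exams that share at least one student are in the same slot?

4

Art, Latin, Chemistry, History pairwise conflict, so at least 4 time slots are needed.
4 time slots suffice: time slot 1 → {Chemistry, Calculus}; time slot 2 → {Civics, Latin, Physics}; time slot 3 → {Biology, History}; time slot 4 → {Geology, Art}. Every pair that conflicts lands in different time slots.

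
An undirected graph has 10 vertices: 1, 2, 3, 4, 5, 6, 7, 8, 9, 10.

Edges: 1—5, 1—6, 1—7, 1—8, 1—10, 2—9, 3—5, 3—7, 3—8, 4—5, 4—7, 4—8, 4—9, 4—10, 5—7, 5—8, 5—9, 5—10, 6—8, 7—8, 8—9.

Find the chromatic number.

4, 5, 8, 9 form a clique, so at least 4 colors are needed.
One proper 4-coloring: 1=c, 2=a, 3=c, 4=c, 5=b, 6=b, 7=d, 8=a, 9=d, 10=a. No two adjacent vertices share a color.

4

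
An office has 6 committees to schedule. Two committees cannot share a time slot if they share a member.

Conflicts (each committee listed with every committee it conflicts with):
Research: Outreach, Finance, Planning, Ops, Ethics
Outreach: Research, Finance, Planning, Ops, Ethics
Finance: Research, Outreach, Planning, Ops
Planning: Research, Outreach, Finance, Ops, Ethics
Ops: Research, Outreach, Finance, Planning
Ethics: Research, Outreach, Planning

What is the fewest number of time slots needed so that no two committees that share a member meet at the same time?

5

Research, Outreach, Finance, Planning, Ops are mutually in conflict, so at least 5 time slots are needed.
Using 5 time slots: Research=1, Outreach=2, Finance=4, Planning=3, Ops=5, Ethics=4. No two conflicting committees share a time slot.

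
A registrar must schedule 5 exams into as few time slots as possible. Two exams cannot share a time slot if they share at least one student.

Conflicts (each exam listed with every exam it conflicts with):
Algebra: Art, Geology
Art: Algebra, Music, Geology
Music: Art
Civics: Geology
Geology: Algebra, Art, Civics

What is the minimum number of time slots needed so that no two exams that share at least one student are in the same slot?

Algebra, Art, Geology all conflict with each other, so at least 3 time slots are needed.
3 time slots suffice: Algebra=3, Art=2, Music=1, Civics=2, Geology=1. No two conflicting exams share a time slot.

3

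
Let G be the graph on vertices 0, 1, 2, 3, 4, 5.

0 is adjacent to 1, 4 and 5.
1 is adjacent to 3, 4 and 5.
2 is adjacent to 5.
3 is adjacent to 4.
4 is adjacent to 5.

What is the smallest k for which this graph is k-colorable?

4

0, 1, 4, 5 are mutually adjacent (a clique of size 4), so at least 4 colors are needed.
4 colors suffice: color a → {3, 5}; color b → {1, 2}; color c → {4}; color d → {0}. Each edge has distinct colors on its endpoints.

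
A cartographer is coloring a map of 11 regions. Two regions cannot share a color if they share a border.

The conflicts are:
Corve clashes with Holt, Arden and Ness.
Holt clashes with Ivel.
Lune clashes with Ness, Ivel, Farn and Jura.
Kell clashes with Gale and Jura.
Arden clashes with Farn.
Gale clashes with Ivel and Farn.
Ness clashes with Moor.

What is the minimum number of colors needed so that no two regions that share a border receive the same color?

The cycle Farn-Lune-Jura-Kell-Gale-Farn has odd length 5, so it cannot be 2-colored; at least 3 colors are needed.
One proper 3-coloring: Corve=1, Holt=3, Lune=1, Kell=3, Arden=3, Gale=1, Ness=2, Ivel=2, Farn=2, Jura=2, Moor=1. Each listed conflict is separated.

3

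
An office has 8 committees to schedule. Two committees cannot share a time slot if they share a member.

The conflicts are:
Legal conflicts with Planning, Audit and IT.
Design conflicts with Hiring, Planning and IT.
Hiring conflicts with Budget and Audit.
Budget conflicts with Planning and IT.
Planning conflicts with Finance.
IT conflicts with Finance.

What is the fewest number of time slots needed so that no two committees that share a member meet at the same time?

3

The cycle IT-Legal-Audit-Hiring-Design-IT has odd length 5, so it cannot be 2-colored; at least 3 time slots are needed.
3 time slots suffice: time slot 1 → {Hiring, Planning, IT}; time slot 2 → {Legal, Design, Budget, Finance}; time slot 3 → {Audit}. Every pair that conflicts lands in different time slots.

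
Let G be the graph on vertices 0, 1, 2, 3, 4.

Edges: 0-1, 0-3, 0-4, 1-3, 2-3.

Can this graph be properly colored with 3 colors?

Yes

The chromatic number is 3. 0, 1, 3 are pairwise adjacent, so at least 3 colors are needed.
A valid assignment using 3 colors: 0=b, 1=c, 2=b, 3=a, 4=a.
That is already a proper 3-coloring.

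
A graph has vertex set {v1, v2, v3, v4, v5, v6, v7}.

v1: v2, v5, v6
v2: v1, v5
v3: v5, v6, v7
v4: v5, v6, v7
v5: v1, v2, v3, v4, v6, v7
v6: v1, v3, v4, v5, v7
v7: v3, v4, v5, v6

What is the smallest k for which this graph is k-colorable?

4

v3, v5, v6, v7 are pairwise adjacent (a clique of size 4), so at least 4 colors are needed.
4 colors suffice: color 1 → {v5}; color 2 → {v2, v6}; color 3 → {v1, v7}; color 4 → {v3, v4}. Every edge joins two different colors.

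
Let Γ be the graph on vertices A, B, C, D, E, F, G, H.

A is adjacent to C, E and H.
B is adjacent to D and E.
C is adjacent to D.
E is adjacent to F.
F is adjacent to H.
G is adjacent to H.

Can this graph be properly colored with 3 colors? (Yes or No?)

Yes

The chromatic number is 3. The cycle A-E-B-D-C-A has odd length 5, so it cannot be 2-colored; at least 3 colors are needed.
A valid assignment using 3 colors: A=red, B=red, C=blue, D=green, E=blue, F=red, G=red, H=blue.
That is already a proper 3-coloring.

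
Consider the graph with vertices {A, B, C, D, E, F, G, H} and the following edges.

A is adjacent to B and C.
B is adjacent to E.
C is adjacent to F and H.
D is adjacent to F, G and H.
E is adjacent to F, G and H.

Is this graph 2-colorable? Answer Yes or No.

The cycle E-H-C-A-B-E has odd length 5, so it cannot be 2-colored; at least 3 colors are needed.
So 2 colors are not enough.

No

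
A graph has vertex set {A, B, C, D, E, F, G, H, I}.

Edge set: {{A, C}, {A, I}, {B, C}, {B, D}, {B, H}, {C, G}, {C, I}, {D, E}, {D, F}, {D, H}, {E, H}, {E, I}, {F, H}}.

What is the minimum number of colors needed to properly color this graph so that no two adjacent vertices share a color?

B, D, H form a triangle, so at least 3 colors are needed.
3 colors suffice: color 1 → {C, D}; color 2 → {G, H, I}; color 3 → {A, B, E, F}. No two adjacent vertices share a color.

3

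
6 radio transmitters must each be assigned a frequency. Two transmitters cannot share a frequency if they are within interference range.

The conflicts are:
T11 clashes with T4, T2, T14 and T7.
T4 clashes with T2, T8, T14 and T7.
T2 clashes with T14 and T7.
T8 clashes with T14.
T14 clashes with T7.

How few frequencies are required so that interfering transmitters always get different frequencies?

T11, T4, T2, T14, T7 are mutually in conflict, so at least 5 frequencies are needed.
5 frequencies suffice: frequency 1 → {T14}; frequency 2 → {T4}; frequency 3 → {T2, T8}; frequency 4 → {T11}; frequency 5 → {T7}. Each listed conflict is separated.

5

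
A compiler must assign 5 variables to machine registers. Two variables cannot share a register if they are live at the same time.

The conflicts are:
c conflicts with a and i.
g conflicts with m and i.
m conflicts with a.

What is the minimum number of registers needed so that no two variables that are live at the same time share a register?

The cycle a-c-i-g-m-a has odd length 5, so it cannot be 2-colored; at least 3 registers are needed.
3 registers suffice: c=2, g=2, m=1, a=3, i=1. No two conflicting variables share a register.

3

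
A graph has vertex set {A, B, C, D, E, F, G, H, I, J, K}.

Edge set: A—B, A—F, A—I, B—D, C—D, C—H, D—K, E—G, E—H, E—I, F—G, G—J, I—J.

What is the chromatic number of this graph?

The cycle J-I-A-F-G-J has odd length 5, so it cannot be 2-colored; at least 3 colors are needed.
3 colors suffice: A=red, B=blue, C=green, D=red, E=red, F=green, G=blue, H=blue, I=blue, J=red, K=blue. No two adjacent vertices share a color.

3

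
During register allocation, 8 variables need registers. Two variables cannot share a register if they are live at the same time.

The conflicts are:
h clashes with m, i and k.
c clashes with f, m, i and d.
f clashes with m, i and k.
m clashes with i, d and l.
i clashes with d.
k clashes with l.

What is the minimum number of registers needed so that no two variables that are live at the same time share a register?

4

c, m, i, d pairwise conflict, so at least 4 registers are needed.
A valid assignment using 4 registers: h=3, c=3, f=4, m=1, i=2, k=1, d=4, l=2. Every pair that conflicts lands in different registers.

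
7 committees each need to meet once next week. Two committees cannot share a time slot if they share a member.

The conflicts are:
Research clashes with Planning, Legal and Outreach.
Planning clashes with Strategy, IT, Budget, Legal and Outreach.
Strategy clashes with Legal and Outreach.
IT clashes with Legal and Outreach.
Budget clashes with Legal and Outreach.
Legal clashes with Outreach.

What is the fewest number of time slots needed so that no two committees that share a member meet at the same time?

4

Planning, Strategy, Legal, Outreach all conflict with each other, so at least 4 time slots are needed.
4 time slots suffice: Research=4, Planning=1, Strategy=4, IT=4, Budget=4, Legal=3, Outreach=2. Each listed conflict is separated.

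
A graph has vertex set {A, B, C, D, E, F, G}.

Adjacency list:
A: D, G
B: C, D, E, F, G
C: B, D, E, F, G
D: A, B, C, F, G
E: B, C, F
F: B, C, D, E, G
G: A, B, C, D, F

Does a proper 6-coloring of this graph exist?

The chromatic number is 5. B, C, D, F, G form a clique, so at least 5 colors are needed.
5 colors suffice: color red → {A, B}; color blue → {C}; color green → {D, E}; color yellow → {F}; color purple → {G}.
Since 6 ≥ 5, a proper 6-coloring certainly exists.

Yes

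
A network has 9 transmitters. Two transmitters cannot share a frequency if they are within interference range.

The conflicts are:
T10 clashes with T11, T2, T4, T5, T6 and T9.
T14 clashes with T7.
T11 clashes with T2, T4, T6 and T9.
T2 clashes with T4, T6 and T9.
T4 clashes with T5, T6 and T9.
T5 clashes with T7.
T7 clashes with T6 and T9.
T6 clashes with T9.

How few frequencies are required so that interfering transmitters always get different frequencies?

T10, T11, T2, T4, T6, T9 all conflict with each other, so at least 6 frequencies are needed.
6 frequencies suffice: frequency 1 → {T14, T5, T6}; frequency 2 → {T10, T7}; frequency 3 → {T4}; frequency 4 → {T9}; frequency 5 → {T11}; frequency 6 → {T2}. Each listed conflict is separated.

6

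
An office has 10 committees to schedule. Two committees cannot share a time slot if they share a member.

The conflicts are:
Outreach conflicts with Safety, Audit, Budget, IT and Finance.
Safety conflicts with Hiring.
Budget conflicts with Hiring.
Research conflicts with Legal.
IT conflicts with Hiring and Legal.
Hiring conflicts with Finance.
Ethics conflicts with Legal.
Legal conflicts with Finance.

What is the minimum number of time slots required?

Ethics and Legal conflict, so at least 2 time slots are needed.
A valid assignment using 2 time slots: Outreach=1, Safety=2, Audit=2, Budget=2, Research=2, IT=2, Hiring=1, Ethics=2, Legal=1, Finance=2. Each listed conflict is separated.

2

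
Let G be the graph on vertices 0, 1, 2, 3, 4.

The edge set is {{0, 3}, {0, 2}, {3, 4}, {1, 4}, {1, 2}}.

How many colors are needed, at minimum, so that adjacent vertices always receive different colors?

3

The cycle 4-1-2-0-3-4 has odd length 5, so it cannot be 2-colored; at least 3 colors are needed.
3 colors suffice: color a → {2, 4}; color b → {0, 1}; color c → {3}. Every edge joins two different colors.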